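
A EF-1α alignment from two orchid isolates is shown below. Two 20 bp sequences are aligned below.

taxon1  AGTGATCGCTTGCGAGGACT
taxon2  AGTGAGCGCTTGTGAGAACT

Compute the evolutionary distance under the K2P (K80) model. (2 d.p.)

Of 20 sites, 2 differences are transitions and 1 are transversions, so P = 2/20 = 0.1 and Q = 1/20 = 0.05.
Under the Kimura two-parameter model, d = −½ ln(1 − 2P − Q) − ¼ ln(1 − 2Q).
1 − 2P − Q = 0.75, giving −½ ln(0.75) = 0.143841.
1 − 2Q = 0.9, giving −¼ ln(0.9) = 0.026340.
d = 0.143841 + 0.026340 = 0.170181.

0.17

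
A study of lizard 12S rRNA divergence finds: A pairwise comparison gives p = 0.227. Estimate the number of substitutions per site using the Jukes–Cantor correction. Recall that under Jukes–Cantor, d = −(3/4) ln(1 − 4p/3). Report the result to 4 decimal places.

0.2704

d = −(3/4) ln(1 − 4p/3) = −0.75 ln(1 − 0.302667) = −0.75 ln(0.697333)
  = −0.75 × (-0.360492) = 0.270369 substitutions/site.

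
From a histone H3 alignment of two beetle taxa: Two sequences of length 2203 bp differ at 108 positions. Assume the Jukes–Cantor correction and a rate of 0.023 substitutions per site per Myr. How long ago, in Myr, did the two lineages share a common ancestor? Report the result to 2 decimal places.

1.10

p = 108/2203 ≈ 0.049024.
d = −(3/4) ln(1 − 4p/3) = −0.75 ln(1 − 0.065365) = −0.75 ln(0.934635)
  = −0.75 × (-0.067599) = 0.050699 substitutions/site.
Under a molecular clock d = 2μt, so t = d/(2μ) = 0.050699 / (2 × 0.023) = 1.10 Myr.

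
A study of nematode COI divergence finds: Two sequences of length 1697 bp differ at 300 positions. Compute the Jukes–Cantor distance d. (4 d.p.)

p = 300/1697 ≈ 0.176783.
d = −(3/4) ln(1 − 4p/3) = −0.75 ln(1 − 0.235711) = −0.75 ln(0.764289)
  = −0.75 × (-0.268809) = 0.201607 substitutions/site.

0.2016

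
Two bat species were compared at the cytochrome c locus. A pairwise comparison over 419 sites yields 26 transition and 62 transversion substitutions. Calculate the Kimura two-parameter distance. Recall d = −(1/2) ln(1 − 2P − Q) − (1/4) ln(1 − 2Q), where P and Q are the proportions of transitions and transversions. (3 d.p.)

P = 26/419 ≈ 0.062053 and Q = 62/419 ≈ 0.147971.
Under the Kimura two-parameter model, d = −½ ln(1 − 2P − Q) − ¼ ln(1 − 2Q).
1 − 2P − Q = 0.727923, giving −½ ln(0.727923) = 0.158780.
1 − 2Q = 0.704058, giving −¼ ln(0.704058) = 0.087724.
d = 0.158780 + 0.087724 = 0.246504.

0.247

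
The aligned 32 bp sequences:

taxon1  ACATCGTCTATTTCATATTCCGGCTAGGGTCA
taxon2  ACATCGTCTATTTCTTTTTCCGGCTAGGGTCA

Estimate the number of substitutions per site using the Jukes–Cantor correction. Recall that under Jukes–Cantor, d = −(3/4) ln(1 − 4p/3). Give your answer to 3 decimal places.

0.065

The sequences differ at 2 of 32 sites (15, 17), so p = 2/32 = 0.0625.
d = −(3/4) ln(1 − 4p/3) = −0.75 ln(1 − 0.083333) = −0.75 ln(0.916667)
  = −0.75 × (-0.087011) = 0.065258 substitutions/site.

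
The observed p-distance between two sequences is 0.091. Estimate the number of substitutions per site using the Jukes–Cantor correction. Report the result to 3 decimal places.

d = −(3/4) ln(1 − 4p/3) = −0.75 ln(1 − 0.121333) = −0.75 ln(0.878667)
  = −0.75 × (-0.129349) = 0.097012 substitutions/site.

0.097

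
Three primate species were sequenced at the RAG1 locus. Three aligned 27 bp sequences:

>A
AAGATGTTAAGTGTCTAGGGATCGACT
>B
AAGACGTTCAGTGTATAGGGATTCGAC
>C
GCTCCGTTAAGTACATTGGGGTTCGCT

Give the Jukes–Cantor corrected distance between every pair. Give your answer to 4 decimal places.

d(A,B) = 0.3770, d(A,C) = 0.7704, d(B,C) = 0.5876

A–B: 8/27 sites differ → p ≈ 0.296296, d = −0.75 ln(1 − 0.395061) = 0.376971 ≈ 0.3770.
A–C: 13/27 sites differ → p ≈ 0.481481, d = −0.75 ln(1 − 0.641975) = 0.770364 ≈ 0.7704.
B–C: 11/27 sites differ → p ≈ 0.407407, d = −0.75 ln(1 − 0.543209) = 0.587647 ≈ 0.5876.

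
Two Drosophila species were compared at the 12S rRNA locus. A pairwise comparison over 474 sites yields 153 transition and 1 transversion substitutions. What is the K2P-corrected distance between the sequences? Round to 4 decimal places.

P = 153/474 ≈ 0.322785 and Q = 1/474 ≈ 0.00211.
Under the Kimura two-parameter model, d = −½ ln(1 − 2P − Q) − ¼ ln(1 − 2Q).
1 − 2P − Q = 0.35232, giving −½ ln(0.35232) = 0.521608.
1 − 2Q = 0.99578, giving −¼ ln(0.99578) = 0.001057.
d = 0.521608 + 0.001057 = 0.522665.

0.5227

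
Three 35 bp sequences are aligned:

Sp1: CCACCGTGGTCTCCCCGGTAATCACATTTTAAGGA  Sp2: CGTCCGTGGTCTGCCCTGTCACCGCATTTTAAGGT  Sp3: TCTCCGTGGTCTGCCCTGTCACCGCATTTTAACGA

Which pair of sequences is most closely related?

Sp2 and Sp3

Sp1–Sp2: 8/35 differ, p = 0.229, d = 0.273.
Sp1–Sp3: 8/35 differ, p = 0.229, d = 0.273.
Sp2–Sp3: 4/35 differ, p = 0.114, d = 0.124.
The smallest distance is between Sp2 and Sp3.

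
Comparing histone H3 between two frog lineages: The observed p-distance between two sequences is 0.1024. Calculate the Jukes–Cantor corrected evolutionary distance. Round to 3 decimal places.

d = −(3/4) ln(1 − 4p/3) = −0.75 ln(1 − 0.136533) = −0.75 ln(0.863467)
  = −0.75 × (-0.146800) = 0.110100 substitutions/site.

0.110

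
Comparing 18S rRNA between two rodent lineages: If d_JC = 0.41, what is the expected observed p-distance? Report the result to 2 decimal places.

p = (3/4)(1 − e^(−4d/3)) = 0.75 × (1 − e^(-0.546667)) = 0.75 × (1 − 0.578876) = 0.315843.

0.32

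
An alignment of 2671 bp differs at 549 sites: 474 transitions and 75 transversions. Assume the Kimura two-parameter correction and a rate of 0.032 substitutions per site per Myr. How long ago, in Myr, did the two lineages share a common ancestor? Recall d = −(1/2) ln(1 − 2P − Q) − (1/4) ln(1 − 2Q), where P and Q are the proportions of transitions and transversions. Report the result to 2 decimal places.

P = 474/2671 ≈ 0.177462 and Q = 75/2671 ≈ 0.028079.
Under the Kimura two-parameter model, d = −½ ln(1 − 2P − Q) − ¼ ln(1 − 2Q).
1 − 2P − Q = 0.616997, giving −½ ln(0.616997) = 0.241446.
1 − 2Q = 0.943842, giving −¼ ln(0.943842) = 0.014449.
d = 0.241446 + 0.014449 = 0.255895.
Under a molecular clock d = 2μt, so t = d/(2μ) = 0.255895 / (2 × 0.032) = 4.00 Myr.

4.00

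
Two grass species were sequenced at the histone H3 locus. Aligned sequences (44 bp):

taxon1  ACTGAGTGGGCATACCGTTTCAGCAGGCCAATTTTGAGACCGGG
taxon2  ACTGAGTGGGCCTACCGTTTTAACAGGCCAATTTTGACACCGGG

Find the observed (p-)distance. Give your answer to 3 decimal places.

The sequences differ at 4 of 44 positions (sites 12, 21, 23, 38).
p = 4/44 = 0.090909… ≈ 0.091 (to 3 d.p.).

0.091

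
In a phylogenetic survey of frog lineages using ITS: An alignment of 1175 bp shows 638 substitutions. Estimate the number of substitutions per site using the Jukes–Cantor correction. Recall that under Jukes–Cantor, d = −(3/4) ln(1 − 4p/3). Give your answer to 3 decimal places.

p = 638/1175 ≈ 0.542979.
d = −(3/4) ln(1 − 4p/3) = −0.75 ln(1 − 0.723972) = −0.75 ln(0.276028)
  = −0.75 × (-1.287253) = 0.965440 substitutions/site.

0.965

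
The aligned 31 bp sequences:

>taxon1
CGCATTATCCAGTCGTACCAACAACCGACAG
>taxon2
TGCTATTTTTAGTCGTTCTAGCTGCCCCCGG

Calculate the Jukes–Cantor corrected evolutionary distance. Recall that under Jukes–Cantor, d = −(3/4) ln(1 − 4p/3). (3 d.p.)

0.691

The sequences differ at 14 of 31 sites, so p = 14/31 ≈ 0.451613.
d = −(3/4) ln(1 − 4p/3) = −0.75 ln(1 − 0.602151) = −0.75 ln(0.397849)
  = −0.75 × (-0.921683) = 0.691262 substitutions/site.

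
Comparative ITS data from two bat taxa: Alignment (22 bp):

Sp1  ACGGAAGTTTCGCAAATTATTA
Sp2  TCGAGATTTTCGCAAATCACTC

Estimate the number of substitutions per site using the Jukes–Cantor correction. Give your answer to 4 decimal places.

The sequences differ at 7 of 22 sites (1, 4, 5, 7, 18, 20, 22), so p = 7/22 ≈ 0.318182.
d = −(3/4) ln(1 − 4p/3) = −0.75 ln(1 − 0.424243) = −0.75 ln(0.575757)
  = −0.75 × (-0.552070) = 0.414053 substitutions/site.

0.4141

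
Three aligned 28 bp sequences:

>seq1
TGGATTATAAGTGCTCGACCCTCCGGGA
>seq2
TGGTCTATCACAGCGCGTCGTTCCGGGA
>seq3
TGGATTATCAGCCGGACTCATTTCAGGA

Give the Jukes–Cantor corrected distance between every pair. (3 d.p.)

seq1–seq2: 9/28 sites differ → p ≈ 0.321429, d = −0.75 ln(1 − 0.428572) = 0.419713 ≈ 0.420.
seq1–seq3: 12/28 sites differ → p ≈ 0.428571, d = −0.75 ln(1 − 0.571428) = 0.635472 ≈ 0.635.
seq2–seq3: 11/28 sites differ → p ≈ 0.392857, d = −0.75 ln(1 − 0.523809) = 0.556452 ≈ 0.556.

d(seq1,seq2) = 0.420, d(seq1,seq3) = 0.635, d(seq2,seq3) = 0.556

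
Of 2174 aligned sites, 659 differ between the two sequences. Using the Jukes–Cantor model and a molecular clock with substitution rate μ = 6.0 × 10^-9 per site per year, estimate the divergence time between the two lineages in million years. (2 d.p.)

32.36

p = 659/2174 ≈ 0.303128.
d = −(3/4) ln(1 − 4p/3) = −0.75 ln(1 − 0.404171) = −0.75 ln(0.595829)
  = −0.75 × (-0.517802) = 0.388352 substitutions/site.
Under a molecular clock d = 2μt, so t = d/(2μ) = 0.388352 / (2 × 6.0 × 10^-9) = 32.36 million years.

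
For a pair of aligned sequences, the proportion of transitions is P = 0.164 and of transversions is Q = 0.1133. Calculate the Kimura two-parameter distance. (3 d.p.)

0.355

Under the Kimura two-parameter model, d = −½ ln(1 − 2P − Q) − ¼ ln(1 − 2Q).
1 − 2P − Q = 0.5587, giving −½ ln(0.5587) = 0.291071.
1 − 2Q = 0.7734, giving −¼ ln(0.7734) = 0.064240.
d = 0.291071 + 0.064240 = 0.355311.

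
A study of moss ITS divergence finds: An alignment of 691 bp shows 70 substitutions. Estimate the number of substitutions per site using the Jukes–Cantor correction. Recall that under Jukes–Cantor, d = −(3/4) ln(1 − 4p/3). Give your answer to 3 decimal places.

p = 70/691 ≈ 0.101302.
d = −(3/4) ln(1 − 4p/3) = −0.75 ln(1 − 0.135069) = −0.75 ln(0.864931)
  = −0.75 × (-0.145106) = 0.108830 substitutions/site.

0.109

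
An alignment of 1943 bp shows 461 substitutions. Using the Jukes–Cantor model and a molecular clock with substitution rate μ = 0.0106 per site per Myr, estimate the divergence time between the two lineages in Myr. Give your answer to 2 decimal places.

13.45

p = 461/1943 ≈ 0.237262.
d = −(3/4) ln(1 − 4p/3) = −0.75 ln(1 − 0.316349) = −0.75 ln(0.683651)
  = −0.75 × (-0.380308) = 0.285231 substitutions/site.
Under a molecular clock d = 2μt, so t = d/(2μ) = 0.285231 / (2 × 0.0106) = 13.45 Myr.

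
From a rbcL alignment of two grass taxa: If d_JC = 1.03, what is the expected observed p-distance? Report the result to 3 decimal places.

0.560

p = (3/4)(1 − e^(−4d/3)) = 0.75 × (1 − e^(-1.373333)) = 0.75 × (1 − 0.253261) = 0.560054.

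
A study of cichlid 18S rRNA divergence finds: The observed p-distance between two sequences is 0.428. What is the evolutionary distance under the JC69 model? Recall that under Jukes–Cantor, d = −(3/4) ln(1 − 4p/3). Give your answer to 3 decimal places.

d = −(3/4) ln(1 − 4p/3) = −0.75 ln(1 − 0.570667) = −0.75 ln(0.429333)
  = −0.75 × (-0.845522) = 0.634142 substitutions/site.

0.634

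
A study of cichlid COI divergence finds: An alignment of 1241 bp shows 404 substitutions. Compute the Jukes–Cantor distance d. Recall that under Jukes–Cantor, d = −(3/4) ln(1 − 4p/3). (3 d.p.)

0.427

p = 404/1241 ≈ 0.325544.
d = −(3/4) ln(1 − 4p/3) = −0.75 ln(1 − 0.434059) = −0.75 ln(0.565941)
  = −0.75 × (-0.569265) = 0.426949 substitutions/site.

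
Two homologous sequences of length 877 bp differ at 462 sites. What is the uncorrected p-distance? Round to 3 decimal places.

0.527

p = 462/877 = 0.526795… ≈ 0.527 (to 3 d.p.).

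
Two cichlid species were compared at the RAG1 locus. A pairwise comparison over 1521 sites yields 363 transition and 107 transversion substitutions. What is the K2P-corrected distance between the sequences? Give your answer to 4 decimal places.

P = 363/1521 ≈ 0.238659 and Q = 107/1521 ≈ 0.070348.
Under the Kimura two-parameter model, d = −½ ln(1 − 2P − Q) − ¼ ln(1 − 2Q).
1 − 2P − Q = 0.452334, giving −½ ln(0.452334) = 0.396667.
1 − 2Q = 0.859304, giving −¼ ln(0.859304) = 0.037908.
d = 0.396667 + 0.037908 = 0.434575.

0.4346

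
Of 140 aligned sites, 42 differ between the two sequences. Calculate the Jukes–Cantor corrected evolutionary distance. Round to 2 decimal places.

p = 42/140 = 0.3.
d = −(3/4) ln(1 − 4p/3) = −0.75 ln(1 − 0.4) = −0.75 ln(0.6)
  = −0.75 × (-0.510826) = 0.383120 substitutions/site.

0.38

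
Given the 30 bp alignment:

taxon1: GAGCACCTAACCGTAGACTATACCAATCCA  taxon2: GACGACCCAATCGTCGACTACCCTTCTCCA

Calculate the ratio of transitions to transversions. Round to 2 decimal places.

0.67

Transitions are A↔G and C↔T; transversions are all other mismatches.
Transitions: 4. Transversions: 6.
R = 4/6 = 0.666666… ≈ 0.67 (to 2 d.p.).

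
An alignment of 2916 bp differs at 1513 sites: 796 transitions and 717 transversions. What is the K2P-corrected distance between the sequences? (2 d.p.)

0.95

P = 796/2916 ≈ 0.272977 and Q = 717/2916 ≈ 0.245885.
Under the Kimura two-parameter model, d = −½ ln(1 − 2P − Q) − ¼ ln(1 − 2Q).
1 − 2P − Q = 0.208161, giving −½ ln(0.208161) = 0.784722.
1 − 2Q = 0.50823, giving −¼ ln(0.50823) = 0.169205.
d = 0.784722 + 0.169205 = 0.953927.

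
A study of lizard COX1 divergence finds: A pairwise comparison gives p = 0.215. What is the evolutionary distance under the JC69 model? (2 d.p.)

d = −(3/4) ln(1 − 4p/3) = −0.75 ln(1 − 0.286667) = −0.75 ln(0.713333)
  = −0.75 × (-0.337807) = 0.253355 substitutions/site.

0.25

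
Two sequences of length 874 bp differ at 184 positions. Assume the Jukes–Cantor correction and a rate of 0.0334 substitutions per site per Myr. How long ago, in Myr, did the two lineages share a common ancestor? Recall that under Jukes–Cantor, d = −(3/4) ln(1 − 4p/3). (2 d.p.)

3.70

p = 184/874 ≈ 0.210526.
d = −(3/4) ln(1 − 4p/3) = −0.75 ln(1 − 0.280701) = −0.75 ln(0.719299)
  = −0.75 × (-0.329478) = 0.247109 substitutions/site.
Under a molecular clock d = 2μt, so t = d/(2μ) = 0.247109 / (2 × 0.0334) = 3.70 Myr.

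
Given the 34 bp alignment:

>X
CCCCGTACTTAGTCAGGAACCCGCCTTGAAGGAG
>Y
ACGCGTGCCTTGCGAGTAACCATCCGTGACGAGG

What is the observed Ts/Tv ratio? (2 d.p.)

Transitions are A↔G and C↔T; transversions are all other mismatches.
Transitions: 5. Transversions: 9.
R = 5/9 = 0.555555… ≈ 0.56 (to 2 d.p.).

0.56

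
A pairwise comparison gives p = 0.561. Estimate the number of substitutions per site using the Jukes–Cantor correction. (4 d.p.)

1.0337

d = −(3/4) ln(1 − 4p/3) = −0.75 ln(1 − 0.748) = −0.75 ln(0.252)
  = −0.75 × (-1.378326) = 1.033745 substitutions/site.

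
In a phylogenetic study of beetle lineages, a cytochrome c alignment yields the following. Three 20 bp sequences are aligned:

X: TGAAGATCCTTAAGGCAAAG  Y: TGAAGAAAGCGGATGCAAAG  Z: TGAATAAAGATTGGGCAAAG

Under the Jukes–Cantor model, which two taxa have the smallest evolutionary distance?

Y and Z

X–Y: 7/20 differ, p = 0.350, d = 0.471.
X–Z: 7/20 differ, p = 0.350, d = 0.471.
Y–Z: 6/20 differ, p = 0.300, d = 0.383.
The smallest distance is between Y and Z.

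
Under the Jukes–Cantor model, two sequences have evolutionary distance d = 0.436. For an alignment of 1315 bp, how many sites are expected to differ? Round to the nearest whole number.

Invert JC69: p = (3/4)(1 − e^(−4d/3)) = 0.75 × (1 − e^(-0.581333)) = 0.75 × (1 − 0.559153) = 0.330635.
Expected differing sites = pL ≈ 0.330635 × 1315 = 434.785025 ≈ 435.

435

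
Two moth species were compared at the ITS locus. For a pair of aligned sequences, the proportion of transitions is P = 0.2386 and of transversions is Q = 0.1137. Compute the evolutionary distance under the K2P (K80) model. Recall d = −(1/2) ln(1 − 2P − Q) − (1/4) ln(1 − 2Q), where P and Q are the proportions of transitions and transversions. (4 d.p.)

0.5114

Under the Kimura two-parameter model, d = −½ ln(1 − 2P − Q) − ¼ ln(1 − 2Q).
1 − 2P − Q = 0.4091, giving −½ ln(0.4091) = 0.446898.
1 − 2Q = 0.7726, giving −¼ ln(0.7726) = 0.064498.
d = 0.446898 + 0.064498 = 0.511396.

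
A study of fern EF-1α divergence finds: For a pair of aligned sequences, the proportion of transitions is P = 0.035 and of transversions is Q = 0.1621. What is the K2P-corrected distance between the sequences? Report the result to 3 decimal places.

0.230

Under the Kimura two-parameter model, d = −½ ln(1 − 2P − Q) − ¼ ln(1 − 2Q).
1 − 2P − Q = 0.7679, giving −½ ln(0.7679) = 0.132048.
1 − 2Q = 0.6758, giving −¼ ln(0.6758) = 0.097965.
d = 0.132048 + 0.097965 = 0.230013.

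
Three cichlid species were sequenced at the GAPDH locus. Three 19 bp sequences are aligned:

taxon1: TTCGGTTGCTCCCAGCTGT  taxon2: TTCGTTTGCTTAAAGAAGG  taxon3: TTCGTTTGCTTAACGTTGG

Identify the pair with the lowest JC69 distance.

taxon2 and taxon3

taxon1–taxon2: 7/19 differ, p = 0.368, d = 0.507.
taxon1–taxon3: 7/19 differ, p = 0.368, d = 0.507.
taxon2–taxon3: 3/19 differ, p = 0.158, d = 0.177.
The smallest distance is between taxon2 and taxon3.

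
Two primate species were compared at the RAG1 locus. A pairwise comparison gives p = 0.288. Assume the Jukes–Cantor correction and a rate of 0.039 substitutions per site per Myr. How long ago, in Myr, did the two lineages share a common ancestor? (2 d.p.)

d = −(3/4) ln(1 − 4p/3) = −0.75 ln(1 − 0.384) = −0.75 ln(0.616)
  = −0.75 × (-0.484508) = 0.363381 substitutions/site.
Under a molecular clock d = 2μt, so t = d/(2μ) = 0.363381 / (2 × 0.039) = 4.66 Myr.

4.66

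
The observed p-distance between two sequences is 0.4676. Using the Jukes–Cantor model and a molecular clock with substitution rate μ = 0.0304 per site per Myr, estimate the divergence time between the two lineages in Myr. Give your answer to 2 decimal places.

12.05

d = −(3/4) ln(1 − 4p/3) = −0.75 ln(1 − 0.623467) = −0.75 ln(0.376533)
  = −0.75 × (-0.976750) = 0.732563 substitutions/site.
Under a molecular clock d = 2μt, so t = d/(2μ) = 0.732563 / (2 × 0.0304) = 12.05 Myr.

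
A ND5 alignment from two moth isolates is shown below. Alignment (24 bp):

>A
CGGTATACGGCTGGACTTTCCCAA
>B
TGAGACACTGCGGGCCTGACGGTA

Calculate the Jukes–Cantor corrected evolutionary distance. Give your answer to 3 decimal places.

0.824

The sequences differ at 12 of 24 sites, so p = 12/24 = 0.5.
d = −(3/4) ln(1 − 4p/3) = −0.75 ln(1 − 0.666667) = −0.75 ln(0.333333)
  = −0.75 × (-1.098613) = 0.823960 substitutions/site.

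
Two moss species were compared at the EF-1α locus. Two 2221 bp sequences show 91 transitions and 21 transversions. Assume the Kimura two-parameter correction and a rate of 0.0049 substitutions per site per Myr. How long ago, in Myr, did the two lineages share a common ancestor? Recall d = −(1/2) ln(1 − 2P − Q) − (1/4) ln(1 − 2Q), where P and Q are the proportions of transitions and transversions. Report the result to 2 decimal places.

5.38

P = 91/2221 ≈ 0.040973 and Q = 21/2221 ≈ 0.009455.
Under the Kimura two-parameter model, d = −½ ln(1 − 2P − Q) − ¼ ln(1 − 2Q).
1 − 2P − Q = 0.908599, giving −½ ln(0.908599) = 0.047926.
1 − 2Q = 0.98109, giving −¼ ln(0.98109) = 0.004773.
d = 0.047926 + 0.004773 = 0.052699.
Under a molecular clock d = 2μt, so t = d/(2μ) = 0.052699 / (2 × 0.0049) = 5.38 Myr.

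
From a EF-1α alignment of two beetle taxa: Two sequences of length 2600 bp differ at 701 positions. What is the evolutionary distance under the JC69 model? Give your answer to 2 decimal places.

p = 701/2600 ≈ 0.269615.
d = −(3/4) ln(1 − 4p/3) = −0.75 ln(1 − 0.359487) = −0.75 ln(0.640513)
  = −0.75 × (-0.445486) = 0.334115 substitutions/site.

0.33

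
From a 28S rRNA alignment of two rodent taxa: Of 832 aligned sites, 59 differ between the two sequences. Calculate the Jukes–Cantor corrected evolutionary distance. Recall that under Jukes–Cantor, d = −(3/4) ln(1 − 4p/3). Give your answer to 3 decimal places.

0.074

p = 59/832 ≈ 0.070913.
d = −(3/4) ln(1 − 4p/3) = −0.75 ln(1 − 0.094551) = −0.75 ln(0.905449)
  = −0.75 × (-0.099324) = 0.074493 substitutions/site.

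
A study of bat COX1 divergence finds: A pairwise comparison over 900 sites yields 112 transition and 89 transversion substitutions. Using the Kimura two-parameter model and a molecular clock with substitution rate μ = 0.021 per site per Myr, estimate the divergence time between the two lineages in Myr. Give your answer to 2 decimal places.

P = 112/900 ≈ 0.124444 and Q = 89/900 ≈ 0.098889.
Under the Kimura two-parameter model, d = −½ ln(1 − 2P − Q) − ¼ ln(1 − 2Q).
1 − 2P − Q = 0.652223, giving −½ ln(0.652223) = 0.213684.
1 − 2Q = 0.802222, giving −¼ ln(0.802222) = 0.055092.
d = 0.213684 + 0.055092 = 0.268776.
Under a molecular clock d = 2μt, so t = d/(2μ) = 0.268776 / (2 × 0.021) = 6.40 Myr.

6.40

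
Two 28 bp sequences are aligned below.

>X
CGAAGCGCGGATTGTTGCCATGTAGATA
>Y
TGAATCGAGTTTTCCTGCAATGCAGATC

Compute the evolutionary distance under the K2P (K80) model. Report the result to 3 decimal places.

Of 28 sites, 3 differences are transitions and 7 are transversions, so P = 3/28 ≈ 0.107143 and Q = 7/28 = 0.25.
Under the Kimura two-parameter model, d = −½ ln(1 − 2P − Q) − ¼ ln(1 − 2Q).
1 − 2P − Q = 0.535714, giving −½ ln(0.535714) = 0.312077.
1 − 2Q = 0.5, giving −¼ ln(0.5) = 0.173287.
d = 0.312077 + 0.173287 = 0.485364.

0.485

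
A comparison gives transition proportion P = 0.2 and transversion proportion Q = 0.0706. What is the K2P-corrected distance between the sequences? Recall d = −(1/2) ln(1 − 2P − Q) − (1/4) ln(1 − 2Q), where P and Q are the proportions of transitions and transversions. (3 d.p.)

Under the Kimura two-parameter model, d = −½ ln(1 − 2P − Q) − ¼ ln(1 − 2Q).
1 − 2P − Q = 0.5294, giving −½ ln(0.5294) = 0.318005.
1 − 2Q = 0.8588, giving −¼ ln(0.8588) = 0.038055.
d = 0.318005 + 0.038055 = 0.356060.

0.356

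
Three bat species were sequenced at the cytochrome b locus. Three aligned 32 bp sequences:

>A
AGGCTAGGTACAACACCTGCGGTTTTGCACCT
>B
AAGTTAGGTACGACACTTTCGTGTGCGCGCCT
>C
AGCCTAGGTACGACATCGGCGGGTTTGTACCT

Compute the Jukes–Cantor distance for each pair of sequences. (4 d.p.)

A–B: 10/32 sites differ → p = 0.3125, d = −0.75 ln(1 − 0.416667) = 0.404248 ≈ 0.4042.
A–C: 6/32 sites differ → p = 0.1875, d = −0.75 ln(1 − 0.25) = 0.215762 ≈ 0.2158.
B–C: 12/32 sites differ → p = 0.375, d = −0.75 ln(1 − 0.5) = 0.519860 ≈ 0.5199.

d(A,B) = 0.4042, d(A,C) = 0.2158, d(B,C) = 0.5199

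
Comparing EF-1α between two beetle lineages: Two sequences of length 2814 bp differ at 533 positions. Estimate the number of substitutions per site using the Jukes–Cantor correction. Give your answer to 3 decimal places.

p = 533/2814 ≈ 0.18941.
d = −(3/4) ln(1 − 4p/3) = −0.75 ln(1 − 0.252547) = −0.75 ln(0.747453)
  = −0.75 × (-0.291084) = 0.218313 substitutions/site.

0.218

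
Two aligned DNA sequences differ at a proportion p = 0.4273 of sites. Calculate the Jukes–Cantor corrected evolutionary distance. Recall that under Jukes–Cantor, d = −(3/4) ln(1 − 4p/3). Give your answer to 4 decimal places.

d = −(3/4) ln(1 − 4p/3) = −0.75 ln(1 − 0.569733) = −0.75 ln(0.430267)
  = −0.75 × (-0.843349) = 0.632512 substitutions/site.

0.6325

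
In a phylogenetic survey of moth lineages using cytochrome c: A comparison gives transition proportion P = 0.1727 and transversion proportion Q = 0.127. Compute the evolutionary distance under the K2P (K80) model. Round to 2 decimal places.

0.39

Under the Kimura two-parameter model, d = −½ ln(1 − 2P − Q) − ¼ ln(1 − 2Q).
1 − 2P − Q = 0.5276, giving −½ ln(0.5276) = 0.319708.
1 − 2Q = 0.746, giving −¼ ln(0.746) = 0.073257.
d = 0.319708 + 0.073257 = 0.392965.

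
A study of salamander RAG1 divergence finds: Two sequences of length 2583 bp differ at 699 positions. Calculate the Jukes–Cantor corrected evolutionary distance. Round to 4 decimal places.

p = 699/2583 ≈ 0.270616.
d = −(3/4) ln(1 − 4p/3) = −0.75 ln(1 − 0.360821) = −0.75 ln(0.639179)
  = −0.75 × (-0.447571) = 0.335678 substitutions/site.

0.3357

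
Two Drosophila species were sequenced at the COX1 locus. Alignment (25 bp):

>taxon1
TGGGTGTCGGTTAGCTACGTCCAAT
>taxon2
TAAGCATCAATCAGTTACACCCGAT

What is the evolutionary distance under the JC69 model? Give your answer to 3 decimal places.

The sequences differ at 11 of 25 sites, so p = 11/25 = 0.44.
d = −(3/4) ln(1 − 4p/3) = −0.75 ln(1 − 0.586667) = −0.75 ln(0.413333)
  = −0.75 × (-0.883502) = 0.662627 substitutions/site.

0.663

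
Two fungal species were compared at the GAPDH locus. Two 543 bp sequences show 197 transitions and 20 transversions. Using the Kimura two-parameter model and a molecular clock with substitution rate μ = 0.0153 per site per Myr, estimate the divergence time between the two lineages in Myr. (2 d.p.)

24.11

P = 197/543 ≈ 0.362799 and Q = 20/543 ≈ 0.036832.
Under the Kimura two-parameter model, d = −½ ln(1 − 2P − Q) − ¼ ln(1 − 2Q).
1 − 2P − Q = 0.23757, giving −½ ln(0.23757) = 0.718646.
1 − 2Q = 0.926336, giving −¼ ln(0.926336) = 0.019130.
d = 0.718646 + 0.019130 = 0.737776.
Under a molecular clock d = 2μt, so t = d/(2μ) = 0.737776 / (2 × 0.0153) = 24.11 Myr.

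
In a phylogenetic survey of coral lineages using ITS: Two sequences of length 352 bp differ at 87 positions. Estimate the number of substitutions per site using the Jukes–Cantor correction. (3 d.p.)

0.300

p = 87/352 ≈ 0.247159.
d = −(3/4) ln(1 − 4p/3) = −0.75 ln(1 − 0.329545) = −0.75 ln(0.670455)
  = −0.75 × (-0.399799) = 0.299849 substitutions/site.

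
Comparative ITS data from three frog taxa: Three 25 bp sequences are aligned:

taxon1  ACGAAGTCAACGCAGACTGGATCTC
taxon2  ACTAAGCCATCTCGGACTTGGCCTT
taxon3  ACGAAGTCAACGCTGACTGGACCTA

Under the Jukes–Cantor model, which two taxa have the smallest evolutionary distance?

taxon1–taxon2: 9/25 differ, p = 0.360, d = 0.490.
taxon1–taxon3: 3/25 differ, p = 0.120, d = 0.131.
taxon2–taxon3: 8/25 differ, p = 0.320, d = 0.417.
The smallest distance is between taxon1 and taxon3.

taxon1 and taxon3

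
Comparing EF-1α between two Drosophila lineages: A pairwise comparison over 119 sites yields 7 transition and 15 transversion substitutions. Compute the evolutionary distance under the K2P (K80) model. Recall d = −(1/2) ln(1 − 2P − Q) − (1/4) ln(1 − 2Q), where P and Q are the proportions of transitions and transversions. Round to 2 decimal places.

0.21

P = 7/119 ≈ 0.058824 and Q = 15/119 ≈ 0.12605.
Under the Kimura two-parameter model, d = −½ ln(1 − 2P − Q) − ¼ ln(1 − 2Q).
1 − 2P − Q = 0.756302, giving −½ ln(0.756302) = 0.139657.
1 − 2Q = 0.7479, giving −¼ ln(0.7479) = 0.072621.
d = 0.139657 + 0.072621 = 0.212278.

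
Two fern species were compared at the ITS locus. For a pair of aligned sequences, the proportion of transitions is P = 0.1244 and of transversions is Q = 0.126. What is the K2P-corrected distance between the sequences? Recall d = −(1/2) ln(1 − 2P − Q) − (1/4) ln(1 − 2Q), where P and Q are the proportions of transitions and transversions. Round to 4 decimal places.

Under the Kimura two-parameter model, d = −½ ln(1 − 2P − Q) − ¼ ln(1 − 2Q).
1 − 2P − Q = 0.6252, giving −½ ln(0.6252) = 0.234842.
1 − 2Q = 0.748, giving −¼ ln(0.748) = 0.072588.
d = 0.234842 + 0.072588 = 0.307430.

0.3074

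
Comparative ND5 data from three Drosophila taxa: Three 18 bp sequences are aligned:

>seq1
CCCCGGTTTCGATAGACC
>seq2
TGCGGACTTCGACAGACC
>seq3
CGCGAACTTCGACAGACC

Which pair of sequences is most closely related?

seq1–seq2: 6/18 differ, p = 0.333, d = 0.441.
seq1–seq3: 6/18 differ, p = 0.333, d = 0.441.
seq2–seq3: 2/18 differ, p = 0.111, d = 0.120.
The smallest distance is between seq2 and seq3.

seq2 and seq3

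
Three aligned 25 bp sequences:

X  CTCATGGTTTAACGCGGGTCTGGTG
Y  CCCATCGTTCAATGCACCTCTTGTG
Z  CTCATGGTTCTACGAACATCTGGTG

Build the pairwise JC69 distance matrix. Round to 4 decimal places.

X–Y: 8/25 sites differ → p = 0.32, d = −0.75 ln(1 − 0.426667) = 0.417216 ≈ 0.4172.
X–Z: 6/25 sites differ → p = 0.24, d = −0.75 ln(1 − 0.32) = 0.289247 ≈ 0.2892.
Y–Z: 7/25 sites differ → p = 0.28, d = −0.75 ln(1 − 0.373333) = 0.350505 ≈ 0.3505.

d(X,Y) = 0.4172, d(X,Z) = 0.2892, d(Y,Z) = 0.3505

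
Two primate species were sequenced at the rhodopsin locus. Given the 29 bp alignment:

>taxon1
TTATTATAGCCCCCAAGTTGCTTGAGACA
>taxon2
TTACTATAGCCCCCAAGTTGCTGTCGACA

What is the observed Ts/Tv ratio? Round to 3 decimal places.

Transitions are A↔G and C↔T; transversions are all other mismatches.
Transitions: 1. Transversions: 3.
R = 1/3 = 0.333333… ≈ 0.333 (to 3 d.p.).

0.333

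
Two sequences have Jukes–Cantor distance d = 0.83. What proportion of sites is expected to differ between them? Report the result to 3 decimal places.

0.502

p = (3/4)(1 − e^(−4d/3)) = 0.75 × (1 − e^(-1.106667)) = 0.75 × (1 − 0.330659) = 0.502006.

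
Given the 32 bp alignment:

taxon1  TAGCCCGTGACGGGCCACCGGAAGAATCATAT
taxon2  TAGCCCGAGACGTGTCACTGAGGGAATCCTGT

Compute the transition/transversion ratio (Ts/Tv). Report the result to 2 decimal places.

Transitions are A↔G and C↔T; transversions are all other mismatches.
Transitions: 6. Transversions: 3.
R = 6/3 = 2.00.

2.00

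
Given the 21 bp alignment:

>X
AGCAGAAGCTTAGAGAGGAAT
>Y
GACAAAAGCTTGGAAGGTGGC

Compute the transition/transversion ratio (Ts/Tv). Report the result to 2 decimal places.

Transitions are A↔G and C↔T; transversions are all other mismatches.
Transitions: 9. Transversions: 1.
R = 9/1 = 9.00.

9.00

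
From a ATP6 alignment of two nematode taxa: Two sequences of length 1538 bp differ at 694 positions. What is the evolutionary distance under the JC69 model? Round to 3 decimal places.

p = 694/1538 ≈ 0.451235.
d = −(3/4) ln(1 − 4p/3) = −0.75 ln(1 − 0.601647) = −0.75 ln(0.398353)
  = −0.75 × (-0.920417) = 0.690313 substitutions/site.

0.690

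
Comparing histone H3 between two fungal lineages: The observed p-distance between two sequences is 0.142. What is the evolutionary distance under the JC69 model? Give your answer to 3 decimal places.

0.157

d = −(3/4) ln(1 − 4p/3) = −0.75 ln(1 − 0.189333) = −0.75 ln(0.810667)
  = −0.75 × (-0.209898) = 0.157424 substitutions/site.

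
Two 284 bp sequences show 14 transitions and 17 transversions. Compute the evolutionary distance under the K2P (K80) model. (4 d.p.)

P = 14/284 ≈ 0.049296 and Q = 17/284 ≈ 0.059859.
Under the Kimura two-parameter model, d = −½ ln(1 − 2P − Q) − ¼ ln(1 − 2Q).
1 − 2P − Q = 0.841549, giving −½ ln(0.841549) = 0.086256.
1 − 2Q = 0.880282, giving −¼ ln(0.880282) = 0.031878.
d = 0.086256 + 0.031878 = 0.118134.

0.1181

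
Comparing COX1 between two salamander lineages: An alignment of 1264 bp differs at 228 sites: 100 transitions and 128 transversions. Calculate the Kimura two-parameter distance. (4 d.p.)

P = 100/1264 ≈ 0.079114 and Q = 128/1264 ≈ 0.101266.
Under the Kimura two-parameter model, d = −½ ln(1 − 2P − Q) − ¼ ln(1 − 2Q).
1 − 2P − Q = 0.740506, giving −½ ln(0.740506) = 0.150211.
1 − 2Q = 0.797468, giving −¼ ln(0.797468) = 0.056578.
d = 0.150211 + 0.056578 = 0.206789.

0.2068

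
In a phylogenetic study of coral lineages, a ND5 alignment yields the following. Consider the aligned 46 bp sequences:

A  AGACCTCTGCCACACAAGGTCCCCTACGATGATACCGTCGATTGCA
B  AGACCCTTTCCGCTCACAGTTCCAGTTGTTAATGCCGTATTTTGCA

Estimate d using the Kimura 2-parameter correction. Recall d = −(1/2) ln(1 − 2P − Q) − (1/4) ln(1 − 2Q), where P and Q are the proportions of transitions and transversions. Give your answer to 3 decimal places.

Of 46 sites, 8 differences are transitions and 10 are transversions, so P = 8/46 ≈ 0.173913 and Q = 10/46 ≈ 0.217391.
Under the Kimura two-parameter model, d = −½ ln(1 − 2P − Q) − ¼ ln(1 − 2Q).
1 − 2P − Q = 0.434783, giving −½ ln(0.434783) = 0.416454.
1 − 2Q = 0.565218, giving −¼ ln(0.565218) = 0.142636.
d = 0.416454 + 0.142636 = 0.559090.

0.559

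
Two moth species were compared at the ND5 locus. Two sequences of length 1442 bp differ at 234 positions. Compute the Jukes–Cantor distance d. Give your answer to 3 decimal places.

p = 234/1442 ≈ 0.162275.
d = −(3/4) ln(1 − 4p/3) = −0.75 ln(1 − 0.216367) = −0.75 ln(0.783633)
  = −0.75 × (-0.243814) = 0.182861 substitutions/site.

0.183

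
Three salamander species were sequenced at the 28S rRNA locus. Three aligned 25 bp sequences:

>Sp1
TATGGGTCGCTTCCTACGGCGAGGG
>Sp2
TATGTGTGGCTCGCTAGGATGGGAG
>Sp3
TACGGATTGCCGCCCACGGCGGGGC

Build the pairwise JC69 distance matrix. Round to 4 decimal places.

Sp1–Sp2: 9/25 sites differ → p = 0.36, d = −0.75 ln(1 − 0.48) = 0.490445 ≈ 0.4904.
Sp1–Sp3: 8/25 sites differ → p = 0.32, d = −0.75 ln(1 − 0.426667) = 0.417216 ≈ 0.4172.
Sp2–Sp3: 13/25 sites differ → p = 0.52, d = −0.75 ln(1 − 0.693333) = 0.886495 ≈ 0.8865.

d(Sp1,Sp2) = 0.4904, d(Sp1,Sp3) = 0.4172, d(Sp2,Sp3) = 0.8865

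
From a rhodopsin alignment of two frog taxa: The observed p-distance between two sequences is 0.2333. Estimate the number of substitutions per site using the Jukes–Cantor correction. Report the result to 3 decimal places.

0.279

d = −(3/4) ln(1 − 4p/3) = −0.75 ln(1 − 0.311067) = −0.75 ln(0.688933)
  = −0.75 × (-0.372611) = 0.279458 substitutions/site.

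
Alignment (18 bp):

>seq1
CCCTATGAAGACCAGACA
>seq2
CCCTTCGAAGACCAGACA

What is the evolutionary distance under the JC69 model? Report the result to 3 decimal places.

The sequences differ at 2 of 18 sites (5, 6), so p = 2/18 ≈ 0.111111.
d = −(3/4) ln(1 − 4p/3) = −0.75 ln(1 − 0.148148) = −0.75 ln(0.851852)
  = −0.75 × (-0.160342) = 0.120257 substitutions/site.

0.120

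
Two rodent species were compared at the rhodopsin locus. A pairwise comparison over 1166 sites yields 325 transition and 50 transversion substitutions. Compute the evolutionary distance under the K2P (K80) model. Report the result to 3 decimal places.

P = 325/1166 ≈ 0.278731 and Q = 50/1166 ≈ 0.042882.
Under the Kimura two-parameter model, d = −½ ln(1 − 2P − Q) − ¼ ln(1 − 2Q).
1 − 2P − Q = 0.399656, giving −½ ln(0.399656) = 0.458576.
1 − 2Q = 0.914236, giving −¼ ln(0.914236) = 0.022417.
d = 0.458576 + 0.022417 = 0.480993.

0.481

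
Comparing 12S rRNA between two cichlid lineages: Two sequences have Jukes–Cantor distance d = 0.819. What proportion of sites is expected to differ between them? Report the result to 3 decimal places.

0.498

p = (3/4)(1 − e^(−4d/3)) = 0.75 × (1 − e^(-1.092)) = 0.75 × (1 − 0.335545) = 0.498341.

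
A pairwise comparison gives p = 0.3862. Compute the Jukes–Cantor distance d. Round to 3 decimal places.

0.543

d = −(3/4) ln(1 − 4p/3) = −0.75 ln(1 − 0.514933) = −0.75 ln(0.485067)
  = −0.75 × (-0.723468) = 0.542601 substitutions/site.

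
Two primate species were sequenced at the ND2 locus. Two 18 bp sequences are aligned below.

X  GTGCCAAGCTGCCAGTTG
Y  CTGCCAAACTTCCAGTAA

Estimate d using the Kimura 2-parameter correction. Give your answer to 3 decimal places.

0.348

Of 18 sites, 2 differences are transitions and 3 are transversions, so P = 2/18 ≈ 0.111111 and Q = 3/18 ≈ 0.166667.
Under the Kimura two-parameter model, d = −½ ln(1 − 2P − Q) − ¼ ln(1 − 2Q).
1 − 2P − Q = 0.611111, giving −½ ln(0.611111) = 0.246238.
1 − 2Q = 0.666666, giving −¼ ln(0.666666) = 0.101367.
d = 0.246238 + 0.101367 = 0.347605.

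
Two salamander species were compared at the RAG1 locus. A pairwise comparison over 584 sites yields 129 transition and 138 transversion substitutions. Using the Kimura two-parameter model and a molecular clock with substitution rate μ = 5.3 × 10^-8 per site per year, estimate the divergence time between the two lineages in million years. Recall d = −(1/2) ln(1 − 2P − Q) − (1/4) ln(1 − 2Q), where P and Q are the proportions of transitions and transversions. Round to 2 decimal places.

P = 129/584 ≈ 0.22089 and Q = 138/584 ≈ 0.236301.
Under the Kimura two-parameter model, d = −½ ln(1 − 2P − Q) − ¼ ln(1 − 2Q).
1 − 2P − Q = 0.321919, giving −½ ln(0.321919) = 0.566728.
1 − 2Q = 0.527398, giving −¼ ln(0.527398) = 0.159950.
d = 0.566728 + 0.159950 = 0.726678.
Under a molecular clock d = 2μt, so t = d/(2μ) = 0.726678 / (2 × 5.3 × 10^-8) = 6.86 million years.

6.86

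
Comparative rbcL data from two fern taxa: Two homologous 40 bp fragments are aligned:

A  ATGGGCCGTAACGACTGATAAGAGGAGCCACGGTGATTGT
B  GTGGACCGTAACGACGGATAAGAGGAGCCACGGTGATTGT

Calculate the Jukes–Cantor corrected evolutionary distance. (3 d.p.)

0.079

The sequences differ at 3 of 40 sites (1, 5, 16), so p = 3/40 = 0.075.
d = −(3/4) ln(1 − 4p/3) = −0.75 ln(1 − 0.1) = −0.75 ln(0.9)
  = −0.75 × (-0.105361) = 0.079021 substitutions/site.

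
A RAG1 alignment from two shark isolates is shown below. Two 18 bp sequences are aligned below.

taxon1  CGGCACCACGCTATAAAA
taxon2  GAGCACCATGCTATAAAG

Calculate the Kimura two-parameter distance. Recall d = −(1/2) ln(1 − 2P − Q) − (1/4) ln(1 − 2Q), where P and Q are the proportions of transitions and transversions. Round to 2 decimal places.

0.28

Of 18 sites, 3 differences are transitions and 1 are transversions, so P = 3/18 ≈ 0.166667 and Q = 1/18 ≈ 0.055556.
Under the Kimura two-parameter model, d = −½ ln(1 − 2P − Q) − ¼ ln(1 − 2Q).
1 − 2P − Q = 0.61111, giving −½ ln(0.61111) = 0.246239.
1 − 2Q = 0.888888, giving −¼ ln(0.888888) = 0.029446.
d = 0.246239 + 0.029446 = 0.275685.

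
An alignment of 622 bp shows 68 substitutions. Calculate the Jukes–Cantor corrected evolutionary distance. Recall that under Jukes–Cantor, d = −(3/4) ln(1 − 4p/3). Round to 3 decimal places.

p = 68/622 ≈ 0.109325.
d = −(3/4) ln(1 − 4p/3) = −0.75 ln(1 − 0.145767) = −0.75 ln(0.854233)
  = −0.75 × (-0.157551) = 0.118163 substitutions/site.

0.118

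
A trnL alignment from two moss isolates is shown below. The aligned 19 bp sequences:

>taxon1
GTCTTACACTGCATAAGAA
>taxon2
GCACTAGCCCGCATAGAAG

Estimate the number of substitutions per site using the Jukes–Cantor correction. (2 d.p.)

The sequences differ at 9 of 19 sites (2, 3, 4, 7, 8, 10, 16, 17, 19), so p = 9/19 ≈ 0.473684.
d = −(3/4) ln(1 − 4p/3) = −0.75 ln(1 − 0.631579) = −0.75 ln(0.368421)
  = −0.75 × (-0.998529) = 0.748897 substitutions/site.

0.75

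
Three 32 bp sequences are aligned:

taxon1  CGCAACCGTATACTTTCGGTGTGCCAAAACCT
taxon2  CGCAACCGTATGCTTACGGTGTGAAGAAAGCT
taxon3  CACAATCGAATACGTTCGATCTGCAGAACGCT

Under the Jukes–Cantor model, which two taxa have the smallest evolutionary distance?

taxon1 and taxon2

taxon1–taxon2: 6/32 differ, p = 0.188, d = 0.216.
taxon1–taxon3: 10/32 differ, p = 0.313, d = 0.404.
taxon2–taxon3: 10/32 differ, p = 0.313, d = 0.404.
The smallest distance is between taxon1 and taxon2.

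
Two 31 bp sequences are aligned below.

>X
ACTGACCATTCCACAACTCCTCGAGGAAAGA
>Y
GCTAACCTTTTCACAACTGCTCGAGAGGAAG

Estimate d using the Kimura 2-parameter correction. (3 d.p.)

Of 31 sites, 8 differences are transitions and 2 are transversions, so P = 8/31 ≈ 0.258065 and Q = 2/31 ≈ 0.064516.
Under the Kimura two-parameter model, d = −½ ln(1 − 2P − Q) − ¼ ln(1 − 2Q).
1 − 2P − Q = 0.419354, giving −½ ln(0.419354) = 0.434520.
1 − 2Q = 0.870968, giving −¼ ln(0.870968) = 0.034538.
d = 0.434520 + 0.034538 = 0.469058.

0.469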